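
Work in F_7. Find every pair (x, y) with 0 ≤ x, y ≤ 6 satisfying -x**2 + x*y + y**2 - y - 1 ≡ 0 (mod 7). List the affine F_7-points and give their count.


Affine F_7-points: {(1, 3), (1, 4), (2, 3), (3, 1), (3, 4), (4, 2), (5, 1), (5, 2)}; count = 8.

For each of the 49 pairs (x, y) ∈ F_7², evaluate f(x, y) mod 7. Record the zeros.
  x = 0: [0↦6, 1↦6, 2↦1, 3↦5, 4↦4, 5↦5, 6↦1]  zeros at y ∈ ∅
  x = 1: [0↦5, 1↦6, 2↦2, 3↦0, 4↦0, 5↦2, 6↦6]  zeros at y ∈ {3, 4}
  x = 2: [0↦2, 1↦4, 2↦1, 3↦0, 4↦1, 5↦4, 6↦2]  zeros at y ∈ {3}
  x = 3: [0↦4, 1↦0, 2↦5, 3↦5, 4↦0, 5↦4, 6↦3]  zeros at y ∈ {1, 4}
  x = 4: [0↦4, 1↦1, 2↦0, 3↦1, 4↦4, 5↦2, 6↦2]  zeros at y ∈ {2}
  x = 5: [0↦2, 1↦0, 2↦0, 3↦2, 4↦6, 5↦5, 6↦6]  zeros at y ∈ {1, 2}
  x = 6: [0↦5, 1↦4, 2↦5, 3↦1, 4↦6, 5↦6, 6↦1]  zeros at y ∈ ∅
Collecting zeros: affine points = {(1, 3), (1, 4), (2, 3), (3, 1), (3, 4), (4, 2), (5, 1), (5, 2)}.
Total count |C(F_7)_aff| = 8.


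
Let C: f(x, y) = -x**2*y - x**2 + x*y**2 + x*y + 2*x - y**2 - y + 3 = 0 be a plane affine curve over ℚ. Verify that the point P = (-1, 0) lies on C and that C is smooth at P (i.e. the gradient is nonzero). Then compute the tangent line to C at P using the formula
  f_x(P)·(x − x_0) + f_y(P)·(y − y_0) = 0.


Tangent line at P: 4*x - 3*y + 4 = 0.

Step 1: f(-1, 0) = 0, so P lies on C.
Step 2: partial derivatives
  f_x(x, y) = -2*x*y - 2*x + y**2 + y + 2, f_y(x, y) = -x**2 + 2*x*y + x - 2*y - 1.
  f_x(P) = 4, f_y(P) = -3 (gradient nonzero, so P is smooth).
Step 3: tangent line at P: 4·(x − -1) + -3·(y − 0) = 0.
Expanding: 4*x - 3*y + 4 = 0.


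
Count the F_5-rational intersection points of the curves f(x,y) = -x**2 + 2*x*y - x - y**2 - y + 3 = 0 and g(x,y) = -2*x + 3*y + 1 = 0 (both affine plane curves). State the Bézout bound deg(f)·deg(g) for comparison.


Common zeros: {(4, 4)}; count = 1; Bézout bound = 2.

deg(f) = 2, deg(g) = 1, so Bézout bound = 2.
Scan x ∈ F_5. For each x, list the y ∈ F_5 with f(x, y) ≡ 0 and those with g(x, y) ≡ 0 (mod 5); the common zeros in that column are the intersection.
  x = 0: f ≡ 0 at y ∈ ∅; g ≡ 0 at y ∈ {3}; common: ∅.
  x = 1: f ≡ 0 at y ∈ {3}; g ≡ 0 at y ∈ {2}; common: ∅.
  x = 2: f ≡ 0 at y ∈ ∅; g ≡ 0 at y ∈ {1}; common: ∅.
  x = 3: f ≡ 0 at y ∈ {1, 4}; g ≡ 0 at y ∈ {0}; common: ∅.
  x = 4: f ≡ 0 at y ∈ {3, 4}; g ≡ 0 at y ∈ {4}; common: {4}.
Collecting: common zeros = {(4, 4)}, so the count is 1.
Comparison with the Bézout bound: 1 ≤ 2 = deg(f)·deg(g), as expected for curves with no common component (the affine F_5-count falls short of the bound because intersections may lie at infinity, over extension fields, or carry multiplicity).


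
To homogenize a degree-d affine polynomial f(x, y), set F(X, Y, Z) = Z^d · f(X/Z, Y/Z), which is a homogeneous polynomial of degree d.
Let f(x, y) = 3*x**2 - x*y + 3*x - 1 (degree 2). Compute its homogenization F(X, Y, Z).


F(X, Y, Z) = 3*X**2 - X*Y + 3*X*Z - Z**2

deg(f) = 2.
Substitute x = X/Z, y = Y/Z into f, then multiply by Z^2.
  monomial 3·x^2·y^0 ↦ 3·X^2·Y^0·Z^0.
  monomial -1·x^1·y^1 ↦ -1·X^1·Y^1·Z^0.
  monomial 3·x^1·y^0 ↦ 3·X^1·Y^0·Z^1.
  monomial -1·x^0·y^0 ↦ -1·X^0·Y^0·Z^2.
Collecting: F(X, Y, Z) = 3*X**2 - X*Y + 3*X*Z - Z**2.


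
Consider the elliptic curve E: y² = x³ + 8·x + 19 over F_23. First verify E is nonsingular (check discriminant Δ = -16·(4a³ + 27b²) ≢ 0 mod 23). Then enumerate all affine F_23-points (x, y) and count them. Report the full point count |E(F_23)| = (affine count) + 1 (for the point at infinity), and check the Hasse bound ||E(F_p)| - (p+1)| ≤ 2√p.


Affine points = {(3, 1), (3, 22), (4, 0), (5, 0), (7, 2), (7, 21), (10, 8), (10, 15), (11, 9), (11, 14), (12, 7), (12, 16), (14, 0), (15, 8), (15, 15), (17, 10), (17, 13), (21, 8), (21, 15)}; affine count = 19; |E(F_23)| = 20.

Discriminant check: Δ ∝ 4a³ + 27b² = 4·8³ + 27·19² = 4·512 + 27·361 ≡ 19 (mod 23). Nonzero ⇒ E is nonsingular.
For each x ∈ F_23, compute rhs = x³ + 8·x + 19 mod 23, then count y ∈ F_23 with y² ≡ rhs.
  x = 0: rhs = 19, matching y values: none (0 points).
  x = 1: rhs = 5, matching y values: none (0 points).
  x = 2: rhs = 20, matching y values: none (0 points).
  x = 3: rhs = 1, matching y values: 1, 22 (2 points).
  x = 4: rhs = 0, matching y values: 0 (1 points).
  x = 5: rhs = 0, matching y values: 0 (1 points).
  x = 6: rhs = 7, matching y values: none (0 points).
  x = 7: rhs = 4, matching y values: 2, 21 (2 points).
  x = 8: rhs = 20, matching y values: none (0 points).
  x = 9: rhs = 15, matching y values: none (0 points).
  x = 10: rhs = 18, matching y values: 8, 15 (2 points).
  x = 11: rhs = 12, matching y values: 9, 14 (2 points).
  x = 12: rhs = 3, matching y values: 7, 16 (2 points).
  x = 13: rhs = 20, matching y values: none (0 points).
  x = 14: rhs = 0, matching y values: 0 (1 points).
  x = 15: rhs = 18, matching y values: 8, 15 (2 points).
  x = 16: rhs = 11, matching y values: none (0 points).
  x = 17: rhs = 8, matching y values: 10, 13 (2 points).
  x = 18: rhs = 15, matching y values: none (0 points).
  x = 19: rhs = 15, matching y values: none (0 points).
  x = 20: rhs = 14, matching y values: none (0 points).
  x = 21: rhs = 18, matching y values: 8, 15 (2 points).
  x = 22: rhs = 10, matching y values: none (0 points).
Total affine count: 19.
Full point count |E(F_23)| = 19 + 1 = 20.
Hasse bound: |20 − (23+1)| = |-4| = 4 ≤ 2√23 ≈ 9.5917 ✓.


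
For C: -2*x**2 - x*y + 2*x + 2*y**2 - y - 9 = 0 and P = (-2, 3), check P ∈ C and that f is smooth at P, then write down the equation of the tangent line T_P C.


Tangent line at P: 7*x + 13*y - 25 = 0.

Step 1: f(-2, 3) = 0, so P lies on C.
Step 2: partial derivatives
  f_x(x, y) = -4*x - y + 2, f_y(x, y) = -x + 4*y - 1.
  f_x(P) = 7, f_y(P) = 13 (gradient nonzero, so P is smooth).
Step 3: tangent line at P: 7·(x − -2) + 13·(y − 3) = 0.
Expanding: 7*x + 13*y - 25 = 0.


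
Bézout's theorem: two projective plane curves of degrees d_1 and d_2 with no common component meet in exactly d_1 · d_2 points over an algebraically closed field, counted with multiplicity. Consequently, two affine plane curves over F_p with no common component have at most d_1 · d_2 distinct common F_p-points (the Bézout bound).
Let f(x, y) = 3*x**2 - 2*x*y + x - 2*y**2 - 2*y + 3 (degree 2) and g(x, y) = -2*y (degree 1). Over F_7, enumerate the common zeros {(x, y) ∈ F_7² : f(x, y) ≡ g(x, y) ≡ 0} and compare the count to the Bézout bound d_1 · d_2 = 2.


Common zeros: {(1, 0)}; count = 1; Bézout bound = 2.

deg(f) = 2, deg(g) = 1, so Bézout bound = 2.
Scan x ∈ F_7. For each x, list the y ∈ F_7 with f(x, y) ≡ 0 and those with g(x, y) ≡ 0 (mod 7); the common zeros in that column are the intersection.
  x = 0: f ≡ 0 at y ∈ {3}; g ≡ 0 at y ∈ {0}; common: ∅.
  x = 1: f ≡ 0 at y ∈ {0, 5}; g ≡ 0 at y ∈ {0}; common: {0}.
  x = 2: f ≡ 0 at y ∈ {5, 6}; g ≡ 0 at y ∈ {0}; common: ∅.
  x = 3: f ≡ 0 at y ∈ ∅; g ≡ 0 at y ∈ {0}; common: ∅.
  x = 4: f ≡ 0 at y ∈ {3, 6}; g ≡ 0 at y ∈ {0}; common: ∅.
  x = 5: f ≡ 0 at y ∈ ∅; g ≡ 0 at y ∈ {0}; common: ∅.
  x = 6: f ≡ 0 at y ∈ ∅; g ≡ 0 at y ∈ {0}; common: ∅.
Collecting: common zeros = {(1, 0)}, so the count is 1.
Comparison with the Bézout bound: 1 ≤ 2 = deg(f)·deg(g), as expected for curves with no common component (the affine F_7-count falls short of the bound because intersections may lie at infinity, over extension fields, or carry multiplicity).


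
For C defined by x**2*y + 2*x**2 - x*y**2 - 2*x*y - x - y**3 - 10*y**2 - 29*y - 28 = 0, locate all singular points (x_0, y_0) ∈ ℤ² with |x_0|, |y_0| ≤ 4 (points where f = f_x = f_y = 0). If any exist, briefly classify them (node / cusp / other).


Singular points: {(-2, -3)}; classification: node.

Compute partial derivatives:
  f_x = 2*x*y + 4*x - y**2 - 2*y - 1.
  f_y = x**2 - 2*x*y - 2*x - 3*y**2 - 20*y - 29.
Scan x_0 ∈ {−4, ..., 4}. For each x_0, f_y(x_0, y) is a polynomial in y; find its integer roots y ∈ {−4, ..., 4}, then test f_x and f at those candidates.
  x = -4: f_y(-4, y) = -3*y**2 - 12*y - 5; no integer root y with |y| ≤ 4.
  x = -3: f_y(-3, y) = -3*y**2 - 14*y - 14; no integer root y with |y| ≤ 4.
  x = -2: f_y(-2, y) = -3*y**2 - 16*y - 21; vanishes at y ∈ {-3}. (-2, -3): f_x = 0, f = 0 — SINGULAR.
  x = -1: f_y(-1, y) = -3*y**2 - 18*y - 26; no integer root y with |y| ≤ 4.
  x = 0: f_y(0, y) = -3*y**2 - 20*y - 29; no integer root y with |y| ≤ 4.
  x = 1: f_y(1, y) = -3*y**2 - 22*y - 30; no integer root y with |y| ≤ 4.
  x = 2: f_y(2, y) = -3*y**2 - 24*y - 29; no integer root y with |y| ≤ 4.
  x = 3: f_y(3, y) = -3*y**2 - 26*y - 26; no integer root y with |y| ≤ 4.
  x = 4: f_y(4, y) = -3*y**2 - 28*y - 21; no integer root y with |y| ≤ 4.
Only singular point on the grid: (-2, -3).
Classify: substitute x = -2 + u, y = -3 + v and expand: f = u**2*v - u**2 - u*v**2 - v**3 + v**2.
No constant or linear terms (consistent with a singular point). Quadratic part: -u**2 + v**2. Cubic part: u**2*v - u*v**2 - v**3.
The quadratic part v**2 - u**2 = (v − u)(v + u) splits into two distinct linear factors, so there are two distinct tangent lines y − -3 = ±(x − -2) — this is a node (ordinary double point).
Classification: node.


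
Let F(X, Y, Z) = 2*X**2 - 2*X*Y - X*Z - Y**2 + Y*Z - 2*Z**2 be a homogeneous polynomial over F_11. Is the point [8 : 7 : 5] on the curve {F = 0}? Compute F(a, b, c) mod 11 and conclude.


F(8,7,5) ≡ 0 (mod 11); P is on the curve.

Evaluate F(8, 7, 5) term-by-term (mod 11).
  2*X**2 ↦ 2·64·1·1 = 128
  -2*X*Y ↦ -2·8·7·1 = -112
  -X*Z ↦ -1·8·1·5 = -40
  -Y**2 ↦ -1·1·49·1 = -49
  Y*Z ↦ 1·1·7·5 = 35
  -2*Z**2 ↦ -2·1·1·25 = -50
Sum: F(8, 7, 5) = (128) + (-112) + (-40) + (-49) + (35) + (-50) = -88.
Reducing mod 11: -88 ≡ 0 (mod 11).
Since F(a, b, c) ≡ 0 (mod 11), P lies on the curve.


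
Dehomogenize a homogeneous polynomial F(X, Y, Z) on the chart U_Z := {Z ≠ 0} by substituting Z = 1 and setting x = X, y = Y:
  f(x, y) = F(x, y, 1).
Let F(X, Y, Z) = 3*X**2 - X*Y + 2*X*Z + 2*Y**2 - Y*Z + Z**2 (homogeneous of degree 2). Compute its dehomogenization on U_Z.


f(x, y) = 3*x**2 - x*y + 2*x + 2*y**2 - y + 1

On U_Z we set Z = 1. Each monomial c·X^i·Y^j·Z^k in F becomes c·x^i·y^j·1^k = c·x^i·y^j.
Substituting Z = 1: F(X, Y, 1) = 3*x**2 - x*y + 2*x + 2*y**2 - y + 1.
Note: deg(f) ≤ deg(F) = 2; strict inequality happens when F is divisible by Z (lost terms).


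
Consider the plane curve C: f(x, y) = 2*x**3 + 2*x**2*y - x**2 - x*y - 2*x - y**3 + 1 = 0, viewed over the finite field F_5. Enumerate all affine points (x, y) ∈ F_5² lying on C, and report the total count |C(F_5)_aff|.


Affine F_5-points: {(0, 1), (1, 0), (1, 1), (1, 4), (2, 3), (3, 0), (4, 0)}; count = 7.

For each of the 25 pairs (x, y) ∈ F_5², evaluate f(x, y) mod 5. Record the zeros.
  x = 0: [0↦1, 1↦0, 2↦3, 3↦4, 4↦2]  zeros at y ∈ {1}
  x = 1: [0↦0, 1↦0, 2↦4, 3↦1, 4↦0]  zeros at y ∈ {0, 1, 4}
  x = 2: [0↦4, 1↦4, 2↦3, 3↦0, 4↦4]  zeros at y ∈ {3}
  x = 3: [0↦0, 1↦4, 2↦2, 3↦3, 4↦1]  zeros at y ∈ {0}
  x = 4: [0↦0, 1↦2, 2↦3, 3↦2, 4↦3]  zeros at y ∈ {0}
Collecting zeros: affine points = {(0, 1), (1, 0), (1, 1), (1, 4), (2, 3), (3, 0), (4, 0)}.
Total count |C(F_5)_aff| = 7.


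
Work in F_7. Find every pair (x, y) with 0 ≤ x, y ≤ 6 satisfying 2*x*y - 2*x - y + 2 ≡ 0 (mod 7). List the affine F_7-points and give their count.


Affine F_7-points: {(0, 2), (1, 0), (2, 3), (3, 5), (5, 4), (6, 6)}; count = 6.

For each of the 49 pairs (x, y) ∈ F_7², evaluate f(x, y) mod 7. Record the zeros.
  x = 0: [0↦2, 1↦1, 2↦0, 3↦6, 4↦5, 5↦4, 6↦3]  zeros at y ∈ {2}
  x = 1: [0↦0, 1↦1, 2↦2, 3↦3, 4↦4, 5↦5, 6↦6]  zeros at y ∈ {0}
  x = 2: [0↦5, 1↦1, 2↦4, 3↦0, 4↦3, 5↦6, 6↦2]  zeros at y ∈ {3}
  x = 3: [0↦3, 1↦1, 2↦6, 3↦4, 4↦2, 5↦0, 6↦5]  zeros at y ∈ {5}
  x = 4: [0↦1, 1↦1, 2↦1, 3↦1, 4↦1, 5↦1, 6↦1]  zeros at y ∈ ∅
  x = 5: [0↦6, 1↦1, 2↦3, 3↦5, 4↦0, 5↦2, 6↦4]  zeros at y ∈ {4}
  x = 6: [0↦4, 1↦1, 2↦5, 3↦2, 4↦6, 5↦3, 6↦0]  zeros at y ∈ {6}
Collecting zeros: affine points = {(0, 2), (1, 0), (2, 3), (3, 5), (5, 4), (6, 6)}.
Total count |C(F_7)_aff| = 6.


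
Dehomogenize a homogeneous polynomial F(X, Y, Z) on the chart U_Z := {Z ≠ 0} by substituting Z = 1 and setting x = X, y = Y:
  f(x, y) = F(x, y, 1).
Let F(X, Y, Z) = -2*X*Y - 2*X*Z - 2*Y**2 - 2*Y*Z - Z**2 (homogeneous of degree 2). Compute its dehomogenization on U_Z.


f(x, y) = -2*x*y - 2*x - 2*y**2 - 2*y - 1

On U_Z we set Z = 1. Each monomial c·X^i·Y^j·Z^k in F becomes c·x^i·y^j·1^k = c·x^i·y^j.
Substituting Z = 1: F(X, Y, 1) = -2*x*y - 2*x - 2*y**2 - 2*y - 1.
Note: deg(f) ≤ deg(F) = 2; strict inequality happens when F is divisible by Z (lost terms).


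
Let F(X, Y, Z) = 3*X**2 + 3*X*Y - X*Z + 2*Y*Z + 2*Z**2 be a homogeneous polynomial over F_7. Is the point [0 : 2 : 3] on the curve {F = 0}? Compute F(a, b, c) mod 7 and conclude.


F(0,2,3) ≡ 2 (mod 7); P is NOT on the curve.

Evaluate F(0, 2, 3) term-by-term (mod 7).
  3*X**2 ↦ 3·0·1·1 = 0
  3*X*Y ↦ 3·0·2·1 = 0
  -X*Z ↦ -1·0·1·3 = 0
  2*Y*Z ↦ 2·1·2·3 = 12
  2*Z**2 ↦ 2·1·1·9 = 18
Sum: F(0, 2, 3) = (0) + (0) + (0) + (12) + (18) = 30.
Reducing mod 7: 30 ≡ 2 (mod 7).
Since F(a, b, c) ≡ 2 ≠ 0 (mod 7), P does NOT lie on the curve.


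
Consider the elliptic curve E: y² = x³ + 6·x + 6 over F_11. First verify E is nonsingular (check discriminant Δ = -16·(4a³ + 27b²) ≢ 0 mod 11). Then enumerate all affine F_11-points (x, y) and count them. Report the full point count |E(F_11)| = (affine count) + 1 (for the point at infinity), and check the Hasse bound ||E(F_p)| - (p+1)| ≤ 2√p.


Affine points = {(2, 2), (2, 9), (6, 4), (6, 7), (8, 4), (8, 7)}; affine count = 6; |E(F_11)| = 7.

Discriminant check: Δ ∝ 4a³ + 27b² = 4·6³ + 27·6² = 4·216 + 27·36 ≡ 10 (mod 11). Nonzero ⇒ E is nonsingular.
For each x ∈ F_11, compute rhs = x³ + 6·x + 6 mod 11, then count y ∈ F_11 with y² ≡ rhs.
  x = 0: rhs = 6, matching y values: none (0 points).
  x = 1: rhs = 2, matching y values: none (0 points).
  x = 2: rhs = 4, matching y values: 2, 9 (2 points).
  x = 3: rhs = 7, matching y values: none (0 points).
  x = 4: rhs = 6, matching y values: none (0 points).
  x = 5: rhs = 7, matching y values: none (0 points).
  x = 6: rhs = 5, matching y values: 4, 7 (2 points).
  x = 7: rhs = 6, matching y values: none (0 points).
  x = 8: rhs = 5, matching y values: 4, 7 (2 points).
  x = 9: rhs = 8, matching y values: none (0 points).
  x = 10: rhs = 10, matching y values: none (0 points).
Total affine count: 6.
Full point count |E(F_11)| = 6 + 1 = 7.
Hasse bound: |7 − (11+1)| = |-5| = 5 ≤ 2√11 ≈ 6.6332 ✓.


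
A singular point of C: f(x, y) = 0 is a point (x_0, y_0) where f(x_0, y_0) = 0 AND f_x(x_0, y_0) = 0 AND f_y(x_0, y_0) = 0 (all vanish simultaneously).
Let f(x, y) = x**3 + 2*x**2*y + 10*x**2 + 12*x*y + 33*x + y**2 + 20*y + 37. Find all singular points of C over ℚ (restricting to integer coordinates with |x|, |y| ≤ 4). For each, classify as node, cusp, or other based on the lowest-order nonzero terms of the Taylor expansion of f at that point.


Singular points: {(-3, -1)}; classification: node.

Compute partial derivatives:
  f_x = 3*x**2 + 4*x*y + 20*x + 12*y + 33.
  f_y = 2*x**2 + 12*x + 2*y + 20.
Scan x_0 ∈ {−4, ..., 4}. For each x_0, f_y(x_0, y) is a polynomial in y; find its integer roots y ∈ {−4, ..., 4}, then test f_x and f at those candidates.
  x = -4: f_y(-4, y) = 2*y + 4; vanishes at y ∈ {-2}. (-4, -2): f_x = 9 ≠ 0.
  x = -3: f_y(-3, y) = 2*y + 2; vanishes at y ∈ {-1}. (-3, -1): f_x = 0, f = 0 — SINGULAR.
  x = -2: f_y(-2, y) = 2*y + 4; vanishes at y ∈ {-2}. (-2, -2): f_x = -3 ≠ 0.
  x = -1: f_y(-1, y) = 2*y + 10; no integer root y with |y| ≤ 4.
  x = 0: f_y(0, y) = 2*y + 20; no integer root y with |y| ≤ 4.
  x = 1: f_y(1, y) = 2*y + 34; no integer root y with |y| ≤ 4.
  x = 2: f_y(2, y) = 2*y + 52; no integer root y with |y| ≤ 4.
  x = 3: f_y(3, y) = 2*y + 74; no integer root y with |y| ≤ 4.
  x = 4: f_y(4, y) = 2*y + 100; no integer root y with |y| ≤ 4.
Only singular point on the grid: (-3, -1).
Classify: substitute x = -3 + u, y = -1 + v and expand: f = u**3 + 2*u**2*v - u**2 + v**2.
No constant or linear terms (consistent with a singular point). Quadratic part: -u**2 + v**2. Cubic part: u**3 + 2*u**2*v.
The quadratic part v**2 - u**2 = (v − u)(v + u) splits into two distinct linear factors, so there are two distinct tangent lines y − -1 = ±(x − -3) — this is a node (ordinary double point).
Classification: node.


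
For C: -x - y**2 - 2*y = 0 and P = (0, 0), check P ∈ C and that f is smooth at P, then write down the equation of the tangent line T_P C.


Tangent line at P: -x - 2*y = 0.

Step 1: f(0, 0) = 0, so P lies on C.
Step 2: partial derivatives
  f_x(x, y) = -1, f_y(x, y) = -2*y - 2.
  f_x(P) = -1, f_y(P) = -2 (gradient nonzero, so P is smooth).
Step 3: tangent line at P: -1·(x − 0) + -2·(y − 0) = 0.
Expanding: -x - 2*y = 0.


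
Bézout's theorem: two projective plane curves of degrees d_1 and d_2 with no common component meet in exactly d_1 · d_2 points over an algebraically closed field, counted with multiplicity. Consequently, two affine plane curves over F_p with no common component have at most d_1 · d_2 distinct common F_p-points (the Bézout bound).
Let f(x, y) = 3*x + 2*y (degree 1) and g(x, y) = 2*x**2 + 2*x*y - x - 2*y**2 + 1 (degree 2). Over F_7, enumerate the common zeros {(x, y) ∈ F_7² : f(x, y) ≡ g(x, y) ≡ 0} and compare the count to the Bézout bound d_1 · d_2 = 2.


Common zeros: {(4, 1), (6, 5)}; count = 2; Bézout bound = 2.

deg(f) = 1, deg(g) = 2, so Bézout bound = 2.
Scan x ∈ F_7. For each x, list the y ∈ F_7 with f(x, y) ≡ 0 and those with g(x, y) ≡ 0 (mod 7); the common zeros in that column are the intersection.
  x = 0: f ≡ 0 at y ∈ {0}; g ≡ 0 at y ∈ {2, 5}; common: ∅.
  x = 1: f ≡ 0 at y ∈ {2}; g ≡ 0 at y ∈ ∅; common: ∅.
  x = 2: f ≡ 0 at y ∈ {4}; g ≡ 0 at y ∈ {0, 2}; common: ∅.
  x = 3: f ≡ 0 at y ∈ {6}; g ≡ 0 at y ∈ ∅; common: ∅.
  x = 4: f ≡ 0 at y ∈ {1}; g ≡ 0 at y ∈ {1, 3}; common: {1}.
  x = 5: f ≡ 0 at y ∈ {3}; g ≡ 0 at y ∈ ∅; common: ∅.
  x = 6: f ≡ 0 at y ∈ {5}; g ≡ 0 at y ∈ {1, 5}; common: {5}.
Collecting: common zeros = {(4, 1), (6, 5)}, so the count is 2.
Comparison with the Bézout bound: 2 ≤ 2 = deg(f)·deg(g), as expected for curves with no common component (the bound is attained).


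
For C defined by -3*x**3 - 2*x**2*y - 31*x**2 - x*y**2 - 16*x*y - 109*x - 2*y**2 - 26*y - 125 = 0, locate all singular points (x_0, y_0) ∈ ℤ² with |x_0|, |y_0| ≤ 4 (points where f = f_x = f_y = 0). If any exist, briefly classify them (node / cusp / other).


Singular points: {(-3, -2)}; classification: cusp.

Compute partial derivatives:
  f_x = -9*x**2 - 4*x*y - 62*x - y**2 - 16*y - 109.
  f_y = -2*x**2 - 2*x*y - 16*x - 4*y - 26.
Scan x_0 ∈ {−4, ..., 4}. For each x_0, f_y(x_0, y) is a polynomial in y; find its integer roots y ∈ {−4, ..., 4}, then test f_x and f at those candidates.
  x = -4: f_y(-4, y) = 4*y + 6; no integer root y with |y| ≤ 4.
  x = -3: f_y(-3, y) = 2*y + 4; vanishes at y ∈ {-2}. (-3, -2): f_x = 0, f = 0 — SINGULAR.
  x = -2: f_y(-2, y) = -2; no integer root y with |y| ≤ 4.
  x = -1: f_y(-1, y) = -2*y - 12; no integer root y with |y| ≤ 4.
  x = 0: f_y(0, y) = -4*y - 26; no integer root y with |y| ≤ 4.
  x = 1: f_y(1, y) = -6*y - 44; no integer root y with |y| ≤ 4.
  x = 2: f_y(2, y) = -8*y - 66; no integer root y with |y| ≤ 4.
  x = 3: f_y(3, y) = -10*y - 92; no integer root y with |y| ≤ 4.
  x = 4: f_y(4, y) = -12*y - 122; no integer root y with |y| ≤ 4.
Only singular point on the grid: (-3, -2).
Classify: substitute x = -3 + u, y = -2 + v and expand: f = -3*u**3 - 2*u**2*v - u*v**2 + v**2.
No constant or linear terms (consistent with a singular point). Quadratic part: v**2. Cubic part: -3*u**3 - 2*u**2*v - u*v**2.
The quadratic part v**2 is a perfect square, so there is a single (double) tangent line v = 0, i.e. y = -2. Restricting the cubic part to that line (v = 0) leaves -3*u**3 ≠ 0, so f is not divisible by v and the branch is v² ≈ 3*u**3 to lowest order — this is a cusp.
Classification: cusp.


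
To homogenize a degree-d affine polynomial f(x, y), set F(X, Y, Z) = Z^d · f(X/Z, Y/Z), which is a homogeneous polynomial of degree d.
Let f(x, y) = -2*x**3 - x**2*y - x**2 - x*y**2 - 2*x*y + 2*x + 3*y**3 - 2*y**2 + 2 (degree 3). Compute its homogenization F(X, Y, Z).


F(X, Y, Z) = -2*X**3 - X**2*Y - X**2*Z - X*Y**2 - 2*X*Y*Z + 2*X*Z**2 + 3*Y**3 - 2*Y**2*Z + 2*Z**3

deg(f) = 3.
Substitute x = X/Z, y = Y/Z into f, then multiply by Z^3.
  monomial -2·x^3·y^0 ↦ -2·X^3·Y^0·Z^0.
  monomial -1·x^2·y^1 ↦ -1·X^2·Y^1·Z^0.
  monomial -1·x^2·y^0 ↦ -1·X^2·Y^0·Z^1.
  monomial -1·x^1·y^2 ↦ -1·X^1·Y^2·Z^0.
  monomial -2·x^1·y^1 ↦ -2·X^1·Y^1·Z^1.
  monomial 2·x^1·y^0 ↦ 2·X^1·Y^0·Z^2.
  monomial 3·x^0·y^3 ↦ 3·X^0·Y^3·Z^0.
  monomial -2·x^0·y^2 ↦ -2·X^0·Y^2·Z^1.
  monomial 2·x^0·y^0 ↦ 2·X^0·Y^0·Z^3.
Collecting: F(X, Y, Z) = -2*X**3 - X**2*Y - X**2*Z - X*Y**2 - 2*X*Y*Z + 2*X*Z**2 + 3*Y**3 - 2*Y**2*Z + 2*Z**3.


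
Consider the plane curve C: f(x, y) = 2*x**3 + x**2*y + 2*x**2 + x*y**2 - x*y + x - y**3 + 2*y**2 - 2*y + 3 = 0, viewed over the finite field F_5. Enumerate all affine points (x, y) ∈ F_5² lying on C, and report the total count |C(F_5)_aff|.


Affine F_5-points: {(3, 4)}; count = 1.

For each of the 25 pairs (x, y) ∈ F_5², evaluate f(x, y) mod 5. Record the zeros.
  x = 0: [0↦3, 1↦2, 2↦4, 3↦3, 4↦3]  zeros at y ∈ ∅
  x = 1: [0↦3, 1↦3, 2↦3, 3↦2, 4↦4]  zeros at y ∈ ∅
  x = 2: [0↦4, 1↦2, 2↦2, 3↦3, 4↦4]  zeros at y ∈ ∅
  x = 3: [0↦3, 1↦1, 2↦3, 3↦3, 4↦0]  zeros at y ∈ {4}
  x = 4: [0↦2, 1↦2, 2↦3, 3↦4, 4↦4]  zeros at y ∈ ∅
Collecting zeros: affine points = {(3, 4)}.
Total count |C(F_5)_aff| = 1.


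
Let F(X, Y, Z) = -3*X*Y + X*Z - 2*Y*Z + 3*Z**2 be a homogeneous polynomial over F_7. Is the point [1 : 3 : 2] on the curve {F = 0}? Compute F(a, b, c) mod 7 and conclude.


F(1,3,2) ≡ 0 (mod 7); P is on the curve.

Evaluate F(1, 3, 2) term-by-term (mod 7).
  -3*X*Y ↦ -3·1·3·1 = -9
  X*Z ↦ 1·1·1·2 = 2
  -2*Y*Z ↦ -2·1·3·2 = -12
  3*Z**2 ↦ 3·1·1·4 = 12
Sum: F(1, 3, 2) = (-9) + (2) + (-12) + (12) = -7.
Reducing mod 7: -7 ≡ 0 (mod 7).
Since F(a, b, c) ≡ 0 (mod 7), P lies on the curve.


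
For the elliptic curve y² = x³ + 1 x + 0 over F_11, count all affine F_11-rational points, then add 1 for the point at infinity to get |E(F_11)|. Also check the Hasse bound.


Affine points = {(0, 0), (5, 3), (5, 8), (7, 3), (7, 8), (8, 5), (8, 6), (9, 1), (9, 10), (10, 3), (10, 8)}; affine count = 11; |E(F_11)| = 12.

Discriminant check: Δ ∝ 4a³ + 27b² = 4·1³ + 27·0² = 4·1 + 27·0 ≡ 4 (mod 11). Nonzero ⇒ E is nonsingular.
For each x ∈ F_11, compute rhs = x³ + 1·x + 0 mod 11, then count y ∈ F_11 with y² ≡ rhs.
  x = 0: rhs = 0, matching y values: 0 (1 points).
  x = 1: rhs = 2, matching y values: none (0 points).
  x = 2: rhs = 10, matching y values: none (0 points).
  x = 3: rhs = 8, matching y values: none (0 points).
  x = 4: rhs = 2, matching y values: none (0 points).
  x = 5: rhs = 9, matching y values: 3, 8 (2 points).
  x = 6: rhs = 2, matching y values: none (0 points).
  x = 7: rhs = 9, matching y values: 3, 8 (2 points).
  x = 8: rhs = 3, matching y values: 5, 6 (2 points).
  x = 9: rhs = 1, matching y values: 1, 10 (2 points).
  x = 10: rhs = 9, matching y values: 3, 8 (2 points).
Total affine count: 11.
Full point count |E(F_11)| = 11 + 1 = 12.
Hasse bound: |12 − (11+1)| = |0| = 0 ≤ 2√11 ≈ 6.6332 ✓.


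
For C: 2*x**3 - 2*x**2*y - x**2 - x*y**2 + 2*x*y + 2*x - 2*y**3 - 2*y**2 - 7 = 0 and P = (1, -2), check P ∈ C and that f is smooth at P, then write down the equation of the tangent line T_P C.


Tangent line at P: 6*x - 12*y - 30 = 0.

Step 1: f(1, -2) = 0, so P lies on C.
Step 2: partial derivatives
  f_x(x, y) = 6*x**2 - 4*x*y - 2*x - y**2 + 2*y + 2, f_y(x, y) = -2*x**2 - 2*x*y + 2*x - 6*y**2 - 4*y.
  f_x(P) = 6, f_y(P) = -12 (gradient nonzero, so P is smooth).
Step 3: tangent line at P: 6·(x − 1) + -12·(y − -2) = 0.
Expanding: 6*x - 12*y - 30 = 0.


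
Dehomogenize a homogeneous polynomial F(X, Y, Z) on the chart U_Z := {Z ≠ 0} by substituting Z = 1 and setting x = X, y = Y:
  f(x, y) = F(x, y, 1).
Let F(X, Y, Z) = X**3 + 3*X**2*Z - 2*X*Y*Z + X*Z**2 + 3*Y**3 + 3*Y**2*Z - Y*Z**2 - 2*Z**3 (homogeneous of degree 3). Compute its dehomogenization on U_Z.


f(x, y) = x**3 + 3*x**2 - 2*x*y + x + 3*y**3 + 3*y**2 - y - 2

On U_Z we set Z = 1. Each monomial c·X^i·Y^j·Z^k in F becomes c·x^i·y^j·1^k = c·x^i·y^j.
Substituting Z = 1: F(X, Y, 1) = x**3 + 3*x**2 - 2*x*y + x + 3*y**3 + 3*y**2 - y - 2.
Note: deg(f) ≤ deg(F) = 3; strict inequality happens when F is divisible by Z (lost terms).


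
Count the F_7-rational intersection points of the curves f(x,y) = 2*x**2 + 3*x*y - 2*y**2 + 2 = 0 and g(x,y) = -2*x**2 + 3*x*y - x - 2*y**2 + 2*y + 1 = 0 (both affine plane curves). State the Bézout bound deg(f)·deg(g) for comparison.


Common zeros: ∅; count = 0; Bézout bound = 4.

deg(f) = 2, deg(g) = 2, so Bézout bound = 4.
Scan x ∈ F_7. For each x, list the y ∈ F_7 with f(x, y) ≡ 0 and those with g(x, y) ≡ 0 (mod 7); the common zeros in that column are the intersection.
  x = 0: f ≡ 0 at y ∈ {1, 6}; g ≡ 0 at y ∈ ∅; common: ∅.
  x = 1: f ≡ 0 at y ∈ ∅; g ≡ 0 at y ∈ {2, 4}; common: ∅.
  x = 2: f ≡ 0 at y ∈ {1, 2}; g ≡ 0 at y ∈ ∅; common: ∅.
  x = 3: f ≡ 0 at y ∈ ∅; g ≡ 0 at y ∈ ∅; common: ∅.
  x = 4: f ≡ 0 at y ∈ ∅; g ≡ 0 at y ∈ {0}; common: ∅.
  x = 5: f ≡ 0 at y ∈ {5, 6}; g ≡ 0 at y ∈ {2, 3}; common: ∅.
  x = 6: f ≡ 0 at y ∈ ∅; g ≡ 0 at y ∈ {0, 3}; common: ∅.
Collecting: common zeros = ∅, so the count is 0.
Comparison with the Bézout bound: 0 ≤ 4 = deg(f)·deg(g), as expected for curves with no common component (the affine F_7-count falls short of the bound because intersections may lie at infinity, over extension fields, or carry multiplicity).


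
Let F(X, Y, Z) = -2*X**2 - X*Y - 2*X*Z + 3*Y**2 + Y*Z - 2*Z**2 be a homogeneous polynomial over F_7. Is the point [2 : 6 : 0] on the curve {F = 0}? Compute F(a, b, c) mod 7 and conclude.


F(2,6,0) ≡ 4 (mod 7); P is NOT on the curve.

Evaluate F(2, 6, 0) term-by-term (mod 7).
  -2*X**2 ↦ -2·4·1·1 = -8
  -X*Y ↦ -1·2·6·1 = -12
  -2*X*Z ↦ -2·2·1·0 = 0
  3*Y**2 ↦ 3·1·36·1 = 108
  Y*Z ↦ 1·1·6·0 = 0
  -2*Z**2 ↦ -2·1·1·0 = 0
Sum: F(2, 6, 0) = (-8) + (-12) + (0) + (108) + (0) + (0) = 88.
Reducing mod 7: 88 ≡ 4 (mod 7).
Since F(a, b, c) ≡ 4 ≠ 0 (mod 7), P does NOT lie on the curve.


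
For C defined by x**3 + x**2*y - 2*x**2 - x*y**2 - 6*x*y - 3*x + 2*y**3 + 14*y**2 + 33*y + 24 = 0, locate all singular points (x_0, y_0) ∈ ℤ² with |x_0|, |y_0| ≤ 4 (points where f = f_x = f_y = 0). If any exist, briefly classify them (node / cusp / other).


Singular points: {(1, -2)}; classification: node.

Compute partial derivatives:
  f_x = 3*x**2 + 2*x*y - 4*x - y**2 - 6*y - 3.
  f_y = x**2 - 2*x*y - 6*x + 6*y**2 + 28*y + 33.
Scan x_0 ∈ {−4, ..., 4}. For each x_0, f_y(x_0, y) is a polynomial in y; find its integer roots y ∈ {−4, ..., 4}, then test f_x and f at those candidates.
  x = -4: f_y(-4, y) = 6*y**2 + 36*y + 73; no integer root y with |y| ≤ 4.
  x = -3: f_y(-3, y) = 6*y**2 + 34*y + 60; no integer root y with |y| ≤ 4.
  x = -2: f_y(-2, y) = 6*y**2 + 32*y + 49; no integer root y with |y| ≤ 4.
  x = -1: f_y(-1, y) = 6*y**2 + 30*y + 40; no integer root y with |y| ≤ 4.
  x = 0: f_y(0, y) = 6*y**2 + 28*y + 33; no integer root y with |y| ≤ 4.
  x = 1: f_y(1, y) = 6*y**2 + 26*y + 28; vanishes at y ∈ {-2}. (1, -2): f_x = 0, f = 0 — SINGULAR.
  x = 2: f_y(2, y) = 6*y**2 + 24*y + 25; no integer root y with |y| ≤ 4.
  x = 3: f_y(3, y) = 6*y**2 + 22*y + 24; no integer root y with |y| ≤ 4.
  x = 4: f_y(4, y) = 6*y**2 + 20*y + 25; no integer root y with |y| ≤ 4.
Only singular point on the grid: (1, -2).
Classify: substitute x = 1 + u, y = -2 + v and expand: f = u**3 + u**2*v - u**2 - u*v**2 + 2*v**3 + v**2.
No constant or linear terms (consistent with a singular point). Quadratic part: -u**2 + v**2. Cubic part: u**3 + u**2*v - u*v**2 + 2*v**3.
The quadratic part v**2 - u**2 = (v − u)(v + u) splits into two distinct linear factors, so there are two distinct tangent lines y − -2 = ±(x − 1) — this is a node (ordinary double point).
Classification: node.


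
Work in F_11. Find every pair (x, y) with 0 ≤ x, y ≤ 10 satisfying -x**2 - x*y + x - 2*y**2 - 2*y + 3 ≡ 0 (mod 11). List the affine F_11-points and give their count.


Affine F_11-points: {(1, 2), (3, 4), (3, 10), (5, 4), (5, 9), (7, 6), (9, 2), (9, 9), (10, 6), (10, 10)}; count = 10.

For each of the 121 pairs (x, y) ∈ F_11², evaluate f(x, y) mod 11. Record the zeros.
  x = 0: [0↦3, 1↦10, 2↦2, 3↦1, 4↦7, 5↦9, 6↦7, 7↦1, 8↦2, 9↦10, 10↦3]  zeros at y ∈ ∅
  x = 1: [0↦3, 1↦9, 2↦0, 3↦9, 4↦3, 5↦4, 6↦1, 7↦5, 8↦5, 9↦1, 10↦4]  zeros at y ∈ {2}
  x = 2: [0↦1, 1↦6, 2↦7, 3↦4, 4↦8, 5↦8, 6↦4, 7↦7, 8↦6, 9↦1, 10↦3]  zeros at y ∈ ∅
  x = 3: [0↦8, 1↦1, 2↦1, 3↦8, 4↦0, 5↦10, 6↦5, 7↦7, 8↦5, 9↦10, 10↦0]  zeros at y ∈ {4, 10}
  x = 4: [0↦2, 1↦5, 2↦4, 3↦10, 4↦1, 5↦10, 6↦4, 7↦5, 8↦2, 9↦6, 10↦6]  zeros at y ∈ ∅
  x = 5: [0↦5, 1↦7, 2↦5, 3↦10, 4↦0, 5↦8, 6↦1, 7↦1, 8↦8, 9↦0, 10↦10]  zeros at y ∈ {4, 9}
  x = 6: [0↦6, 1↦7, 2↦4, 3↦8, 4↦8, 5↦4, 6↦7, 7↦6, 8↦1, 9↦3, 10↦1]  zeros at y ∈ ∅
  x = 7: [0↦5, 1↦5, 2↦1, 3↦4, 4↦3, 5↦9, 6↦0, 7↦9, 8↦3, 9↦4, 10↦1]  zeros at y ∈ {6}
  x = 8: [0↦2, 1↦1, 2↦7, 3↦9, 4↦7, 5↦1, 6↦2, 7↦10, 8↦3, 9↦3, 10↦10]  zeros at y ∈ ∅
  x = 9: [0↦8, 1↦6, 2↦0, 3↦1, 4↦9, 5↦2, 6↦2, 7↦9, 8↦1, 9↦0, 10↦6]  zeros at y ∈ {2, 9}
  x = 10: [0↦1, 1↦9, 2↦2, 3↦2, 4↦9, 5↦1, 6↦0, 7↦6, 8↦8, 9↦6, 10↦0]  zeros at y ∈ {6, 10}
Collecting zeros: affine points = {(1, 2), (3, 4), (3, 10), (5, 4), (5, 9), (7, 6), (9, 2), (9, 9), (10, 6), (10, 10)}.
Total count |C(F_11)_aff| = 10.


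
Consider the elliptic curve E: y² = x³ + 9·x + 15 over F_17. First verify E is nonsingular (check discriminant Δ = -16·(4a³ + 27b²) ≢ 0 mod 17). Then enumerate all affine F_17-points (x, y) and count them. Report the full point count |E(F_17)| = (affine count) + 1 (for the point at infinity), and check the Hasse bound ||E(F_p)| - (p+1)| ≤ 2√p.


Affine points = {(0, 7), (0, 10), (1, 5), (1, 12), (3, 1), (3, 16), (4, 8), (4, 9), (5, 7), (5, 10), (6, 8), (6, 9), (7, 8), (7, 9), (8, 2), (8, 15), (9, 3), (9, 14), (10, 0), (11, 0), (12, 7), (12, 10), (13, 0)}; affine count = 23; |E(F_17)| = 24.

Discriminant check: Δ ∝ 4a³ + 27b² = 4·9³ + 27·15² = 4·729 + 27·225 ≡ 15 (mod 17). Nonzero ⇒ E is nonsingular.
For each x ∈ F_17, compute rhs = x³ + 9·x + 15 mod 17, then count y ∈ F_17 with y² ≡ rhs.
  x = 0: rhs = 15, matching y values: 7, 10 (2 points).
  x = 1: rhs = 8, matching y values: 5, 12 (2 points).
  x = 2: rhs = 7, matching y values: none (0 points).
  x = 3: rhs = 1, matching y values: 1, 16 (2 points).
  x = 4: rhs = 13, matching y values: 8, 9 (2 points).
  x = 5: rhs = 15, matching y values: 7, 10 (2 points).
  x = 6: rhs = 13, matching y values: 8, 9 (2 points).
  x = 7: rhs = 13, matching y values: 8, 9 (2 points).
  x = 8: rhs = 4, matching y values: 2, 15 (2 points).
  x = 9: rhs = 9, matching y values: 3, 14 (2 points).
  x = 10: rhs = 0, matching y values: 0 (1 points).
  x = 11: rhs = 0, matching y values: 0 (1 points).
  x = 12: rhs = 15, matching y values: 7, 10 (2 points).
  x = 13: rhs = 0, matching y values: 0 (1 points).
  x = 14: rhs = 12, matching y values: none (0 points).
  x = 15: rhs = 6, matching y values: none (0 points).
  x = 16: rhs = 5, matching y values: none (0 points).
Total affine count: 23.
Full point count |E(F_17)| = 23 + 1 = 24.
Hasse bound: |24 − (17+1)| = |6| = 6 ≤ 2√17 ≈ 8.2462 ✓.


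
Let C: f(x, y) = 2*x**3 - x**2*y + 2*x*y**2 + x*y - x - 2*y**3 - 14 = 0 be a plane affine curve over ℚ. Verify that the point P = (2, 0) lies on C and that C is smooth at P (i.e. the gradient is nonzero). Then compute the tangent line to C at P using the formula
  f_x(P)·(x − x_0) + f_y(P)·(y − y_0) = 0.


Tangent line at P: 23*x - 2*y - 46 = 0.

Step 1: f(2, 0) = 0, so P lies on C.
Step 2: partial derivatives
  f_x(x, y) = 6*x**2 - 2*x*y + 2*y**2 + y - 1, f_y(x, y) = -x**2 + 4*x*y + x - 6*y**2.
  f_x(P) = 23, f_y(P) = -2 (gradient nonzero, so P is smooth).
Step 3: tangent line at P: 23·(x − 2) + -2·(y − 0) = 0.
Expanding: 23*x - 2*y - 46 = 0.


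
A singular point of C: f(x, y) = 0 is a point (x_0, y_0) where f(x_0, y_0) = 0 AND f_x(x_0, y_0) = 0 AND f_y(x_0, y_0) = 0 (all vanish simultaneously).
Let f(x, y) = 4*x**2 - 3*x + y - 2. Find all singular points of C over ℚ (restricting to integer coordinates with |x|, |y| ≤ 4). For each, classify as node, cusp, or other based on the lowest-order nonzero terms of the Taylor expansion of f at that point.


No singular points in the scanned grid; C is smooth there.

Compute partial derivatives:
  f_x = 8*x - 3.
  f_y = 1.
f_y = 1 is a nonzero constant, so f_y never vanishes: no point (x, y) can satisfy f = f_x = f_y = 0. In particular no (x, y) ∈ {−4, ..., 4}² is singular; the curve is smooth.


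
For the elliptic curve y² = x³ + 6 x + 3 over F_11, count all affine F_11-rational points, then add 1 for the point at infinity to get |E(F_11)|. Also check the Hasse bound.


Affine points = {(0, 5), (0, 6), (2, 1), (2, 10), (3, 2), (3, 9), (4, 5), (4, 6), (5, 2), (5, 9), (7, 5), (7, 6), (9, 4), (9, 7)}; affine count = 14; |E(F_11)| = 15.

Discriminant check: Δ ∝ 4a³ + 27b² = 4·6³ + 27·3² = 4·216 + 27·9 ≡ 7 (mod 11). Nonzero ⇒ E is nonsingular.
For each x ∈ F_11, compute rhs = x³ + 6·x + 3 mod 11, then count y ∈ F_11 with y² ≡ rhs.
  x = 0: rhs = 3, matching y values: 5, 6 (2 points).
  x = 1: rhs = 10, matching y values: none (0 points).
  x = 2: rhs = 1, matching y values: 1, 10 (2 points).
  x = 3: rhs = 4, matching y values: 2, 9 (2 points).
  x = 4: rhs = 3, matching y values: 5, 6 (2 points).
  x = 5: rhs = 4, matching y values: 2, 9 (2 points).
  x = 6: rhs = 2, matching y values: none (0 points).
  x = 7: rhs = 3, matching y values: 5, 6 (2 points).
  x = 8: rhs = 2, matching y values: none (0 points).
  x = 9: rhs = 5, matching y values: 4, 7 (2 points).
  x = 10: rhs = 7, matching y values: none (0 points).
Total affine count: 14.
Full point count |E(F_11)| = 14 + 1 = 15.
Hasse bound: |15 − (11+1)| = |3| = 3 ≤ 2√11 ≈ 6.6332 ✓.


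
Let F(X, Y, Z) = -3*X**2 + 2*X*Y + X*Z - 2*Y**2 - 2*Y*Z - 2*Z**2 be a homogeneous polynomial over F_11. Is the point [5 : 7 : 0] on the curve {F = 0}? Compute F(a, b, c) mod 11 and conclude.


F(5,7,0) ≡ 7 (mod 11); P is NOT on the curve.

Evaluate F(5, 7, 0) term-by-term (mod 11).
  -3*X**2 ↦ -3·25·1·1 = -75
  2*X*Y ↦ 2·5·7·1 = 70
  X*Z ↦ 1·5·1·0 = 0
  -2*Y**2 ↦ -2·1·49·1 = -98
  -2*Y*Z ↦ -2·1·7·0 = 0
  -2*Z**2 ↦ -2·1·1·0 = 0
Sum: F(5, 7, 0) = (-75) + (70) + (0) + (-98) + (0) + (0) = -103.
Reducing mod 11: -103 ≡ 7 (mod 11).
Since F(a, b, c) ≡ 7 ≠ 0 (mod 11), P does NOT lie on the curve.


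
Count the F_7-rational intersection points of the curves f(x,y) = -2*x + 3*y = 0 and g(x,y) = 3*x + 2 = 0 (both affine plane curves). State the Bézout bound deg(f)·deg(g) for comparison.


Common zeros: {(4, 5)}; count = 1; Bézout bound = 1.

deg(f) = 1, deg(g) = 1, so Bézout bound = 1.
Scan x ∈ F_7. For each x, list the y ∈ F_7 with f(x, y) ≡ 0 and those with g(x, y) ≡ 0 (mod 7); the common zeros in that column are the intersection.
  x = 0: f ≡ 0 at y ∈ {0}; g ≡ 0 at y ∈ ∅; common: ∅.
  x = 1: f ≡ 0 at y ∈ {3}; g ≡ 0 at y ∈ ∅; common: ∅.
  x = 2: f ≡ 0 at y ∈ {6}; g ≡ 0 at y ∈ ∅; common: ∅.
  x = 3: f ≡ 0 at y ∈ {2}; g ≡ 0 at y ∈ ∅; common: ∅.
  x = 4: f ≡ 0 at y ∈ {5}; g ≡ 0 at y ∈ {0, 1, 2, 3, 4, 5, 6}; common: {5}.
  x = 5: f ≡ 0 at y ∈ {1}; g ≡ 0 at y ∈ ∅; common: ∅.
  x = 6: f ≡ 0 at y ∈ {4}; g ≡ 0 at y ∈ ∅; common: ∅.
Collecting: common zeros = {(4, 5)}, so the count is 1.
Comparison with the Bézout bound: 1 ≤ 1 = deg(f)·deg(g), as expected for curves with no common component (the bound is attained).


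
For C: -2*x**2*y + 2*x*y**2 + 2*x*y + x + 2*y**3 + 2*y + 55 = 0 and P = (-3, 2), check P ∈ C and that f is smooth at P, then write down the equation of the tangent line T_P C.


Tangent line at P: 37*x - 22*y + 155 = 0.

Step 1: f(-3, 2) = 0, so P lies on C.
Step 2: partial derivatives
  f_x(x, y) = -4*x*y + 2*y**2 + 2*y + 1, f_y(x, y) = -2*x**2 + 4*x*y + 2*x + 6*y**2 + 2.
  f_x(P) = 37, f_y(P) = -22 (gradient nonzero, so P is smooth).
Step 3: tangent line at P: 37·(x − -3) + -22·(y − 2) = 0.
Expanding: 37*x - 22*y + 155 = 0.


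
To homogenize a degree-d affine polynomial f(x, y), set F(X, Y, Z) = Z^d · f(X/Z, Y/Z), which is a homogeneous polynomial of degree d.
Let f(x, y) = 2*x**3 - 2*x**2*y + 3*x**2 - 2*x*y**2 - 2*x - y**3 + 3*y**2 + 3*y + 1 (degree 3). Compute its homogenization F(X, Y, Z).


F(X, Y, Z) = 2*X**3 - 2*X**2*Y + 3*X**2*Z - 2*X*Y**2 - 2*X*Z**2 - Y**3 + 3*Y**2*Z + 3*Y*Z**2 + Z**3

deg(f) = 3.
Substitute x = X/Z, y = Y/Z into f, then multiply by Z^3.
  monomial 2·x^3·y^0 ↦ 2·X^3·Y^0·Z^0.
  monomial -2·x^2·y^1 ↦ -2·X^2·Y^1·Z^0.
  monomial 3·x^2·y^0 ↦ 3·X^2·Y^0·Z^1.
  monomial -2·x^1·y^2 ↦ -2·X^1·Y^2·Z^0.
  monomial -2·x^1·y^0 ↦ -2·X^1·Y^0·Z^2.
  monomial -1·x^0·y^3 ↦ -1·X^0·Y^3·Z^0.
  monomial 3·x^0·y^2 ↦ 3·X^0·Y^2·Z^1.
  monomial 3·x^0·y^1 ↦ 3·X^0·Y^1·Z^2.
  monomial 1·x^0·y^0 ↦ 1·X^0·Y^0·Z^3.
Collecting: F(X, Y, Z) = 2*X**3 - 2*X**2*Y + 3*X**2*Z - 2*X*Y**2 - 2*X*Z**2 - Y**3 + 3*Y**2*Z + 3*Y*Z**2 + Z**3.


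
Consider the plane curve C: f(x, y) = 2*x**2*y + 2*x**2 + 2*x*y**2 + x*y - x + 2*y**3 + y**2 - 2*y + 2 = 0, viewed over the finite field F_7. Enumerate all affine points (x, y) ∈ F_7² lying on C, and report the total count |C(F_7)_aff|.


Affine F_7-points: ∅; count = 0.

For each of the 49 pairs (x, y) ∈ F_7², evaluate f(x, y) mod 7. Record the zeros.
  x = 0: [0↦2, 1↦3, 2↦4, 3↦3, 4↦5, 5↦1, 6↦3]  zeros at y ∈ ∅
  x = 1: [0↦3, 1↦2, 2↦5, 3↦3, 4↦1, 5↦4, 6↦3]  zeros at y ∈ ∅
  x = 2: [0↦1, 1↦2, 2↦4, 3↦5, 4↦3, 5↦3, 6↦3]  zeros at y ∈ ∅
  x = 3: [0↦3, 1↦3, 2↦1, 3↦2, 4↦4, 5↦5, 6↦3]  zeros at y ∈ ∅
  x = 4: [0↦2, 1↦5, 2↦3, 3↦1, 4↦4, 5↦3, 6↦3]  zeros at y ∈ ∅
  x = 5: [0↦5, 1↦1, 2↦3, 3↦2, 4↦3, 5↦4, 6↦3]  zeros at y ∈ ∅
  x = 6: [0↦5, 1↦5, 2↦1, 3↦5, 4↦1, 5↦1, 6↦3]  zeros at y ∈ ∅
Collecting zeros: affine points = ∅.
Total count |C(F_7)_aff| = 0.


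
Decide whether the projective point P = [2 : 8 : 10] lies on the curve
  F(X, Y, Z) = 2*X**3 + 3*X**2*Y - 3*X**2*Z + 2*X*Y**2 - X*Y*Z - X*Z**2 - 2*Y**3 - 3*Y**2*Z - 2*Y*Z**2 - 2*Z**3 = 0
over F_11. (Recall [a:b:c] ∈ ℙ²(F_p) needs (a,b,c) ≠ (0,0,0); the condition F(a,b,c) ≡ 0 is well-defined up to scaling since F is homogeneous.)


F(2,8,10) ≡ 10 (mod 11); P is NOT on the curve.

Evaluate F(2, 8, 10) term-by-term (mod 11).
  2*X**3 ↦ 2·8·1·1 = 16
  3*X**2*Y ↦ 3·4·8·1 = 96
  -3*X**2*Z ↦ -3·4·1·10 = -120
  2*X*Y**2 ↦ 2·2·64·1 = 256
  -X*Y*Z ↦ -1·2·8·10 = -160
  -X*Z**2 ↦ -1·2·1·100 = -200
  -2*Y**3 ↦ -2·1·512·1 = -1024
  -3*Y**2*Z ↦ -3·1·64·10 = -1920
  -2*Y*Z**2 ↦ -2·1·8·100 = -1600
  -2*Z**3 ↦ -2·1·1·1000 = -2000
Sum: F(2, 8, 10) = (16) + (96) + (-120) + (256) + (-160) + (-200) + (-1024) + (-1920) + (-1600) + (-2000) = -6656.
Reducing mod 11: -6656 ≡ 10 (mod 11).
Since F(a, b, c) ≡ 10 ≠ 0 (mod 11), P does NOT lie on the curve.
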